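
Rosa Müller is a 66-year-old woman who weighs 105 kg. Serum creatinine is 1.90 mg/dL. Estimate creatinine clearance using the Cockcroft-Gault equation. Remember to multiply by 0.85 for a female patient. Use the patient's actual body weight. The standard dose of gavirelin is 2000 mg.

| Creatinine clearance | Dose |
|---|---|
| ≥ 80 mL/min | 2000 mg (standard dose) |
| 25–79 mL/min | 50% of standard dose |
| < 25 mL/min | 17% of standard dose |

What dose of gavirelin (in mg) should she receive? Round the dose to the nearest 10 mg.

1000 mg

CrCl = (140 − 66) × 105 / (72 × 1.9) × 0.85 = 7770.0 / 136.80 × 0.85 ≈ 48.3 mL/min
CrCl ≈ 48 mL/min → bracket 25–79 mL/min.
50% of 2000 mg = 1000 mg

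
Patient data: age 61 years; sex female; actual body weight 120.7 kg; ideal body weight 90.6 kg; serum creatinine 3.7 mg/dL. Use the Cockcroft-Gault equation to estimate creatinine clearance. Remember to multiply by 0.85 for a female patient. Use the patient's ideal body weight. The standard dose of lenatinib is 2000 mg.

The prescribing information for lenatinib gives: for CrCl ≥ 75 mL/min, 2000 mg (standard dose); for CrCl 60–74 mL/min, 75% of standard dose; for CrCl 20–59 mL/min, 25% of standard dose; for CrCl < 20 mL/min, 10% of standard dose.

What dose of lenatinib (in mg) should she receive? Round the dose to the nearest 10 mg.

CrCl = (140 − 61) × 90.6 / (72 × 3.7) × 0.85 = 7157.4 / 266.40 × 0.85 ≈ 22.8 mL/min
CrCl ≈ 23 mL/min → bracket 20–59 mL/min.
25% of 2000 mg = 500 mg

500 mg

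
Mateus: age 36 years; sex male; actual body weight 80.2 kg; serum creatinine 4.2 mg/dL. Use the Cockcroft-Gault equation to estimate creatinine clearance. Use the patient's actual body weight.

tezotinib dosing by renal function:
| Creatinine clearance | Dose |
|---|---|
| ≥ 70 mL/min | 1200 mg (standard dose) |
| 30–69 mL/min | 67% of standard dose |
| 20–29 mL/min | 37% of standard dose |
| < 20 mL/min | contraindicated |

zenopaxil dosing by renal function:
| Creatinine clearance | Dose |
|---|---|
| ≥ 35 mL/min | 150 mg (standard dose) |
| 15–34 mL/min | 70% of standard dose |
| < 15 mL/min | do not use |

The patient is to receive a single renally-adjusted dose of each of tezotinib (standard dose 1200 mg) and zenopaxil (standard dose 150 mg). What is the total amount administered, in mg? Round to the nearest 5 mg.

550 mg

CrCl = (140 − 36) × 80.2 / (72 × 4.2) = 8340.8 / 302.40 ≈ 27.6 mL/min
CrCl ≈ 28 mL/min.
tezotinib: 20–29 mL/min → 37% of 1200 mg = 444 mg.
zenopaxil: 15–34 mL/min → 70% of 150 mg = 105 mg.
Total = 444 + 105 = 549 mg.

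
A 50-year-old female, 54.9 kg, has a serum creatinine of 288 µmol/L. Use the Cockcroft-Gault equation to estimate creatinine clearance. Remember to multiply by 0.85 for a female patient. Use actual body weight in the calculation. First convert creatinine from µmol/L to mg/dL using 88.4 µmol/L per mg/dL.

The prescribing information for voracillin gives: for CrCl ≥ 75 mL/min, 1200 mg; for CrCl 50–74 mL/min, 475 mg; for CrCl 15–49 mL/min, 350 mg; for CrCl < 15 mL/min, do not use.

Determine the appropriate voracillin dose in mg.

SCr = 288 / 88.4 = 3.258 mg/dL
CrCl = (140 − 50) × 54.9 / (72 × 3.258) × 0.85 = 4941.0 / 234.58 × 0.85 ≈ 17.9 mL/min
CrCl ≈ 18 mL/min → bracket 15–49 mL/min.
Dose for this bracket: 350 mg.

350 mg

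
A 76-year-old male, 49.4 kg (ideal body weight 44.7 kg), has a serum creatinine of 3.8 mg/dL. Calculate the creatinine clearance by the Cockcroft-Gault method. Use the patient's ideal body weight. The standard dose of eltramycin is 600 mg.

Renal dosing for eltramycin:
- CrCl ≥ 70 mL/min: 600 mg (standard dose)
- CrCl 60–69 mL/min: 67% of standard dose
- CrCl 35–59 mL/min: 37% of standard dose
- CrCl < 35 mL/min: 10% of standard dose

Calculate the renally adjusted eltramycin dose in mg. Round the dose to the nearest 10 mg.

CrCl = (140 − 76) × 44.7 / (72 × 3.8) = 2860.8 / 273.60 ≈ 10.5 mL/min
CrCl ≈ 10 mL/min → bracket < 35 mL/min.
10% of 600 mg = 60 mg

60 mg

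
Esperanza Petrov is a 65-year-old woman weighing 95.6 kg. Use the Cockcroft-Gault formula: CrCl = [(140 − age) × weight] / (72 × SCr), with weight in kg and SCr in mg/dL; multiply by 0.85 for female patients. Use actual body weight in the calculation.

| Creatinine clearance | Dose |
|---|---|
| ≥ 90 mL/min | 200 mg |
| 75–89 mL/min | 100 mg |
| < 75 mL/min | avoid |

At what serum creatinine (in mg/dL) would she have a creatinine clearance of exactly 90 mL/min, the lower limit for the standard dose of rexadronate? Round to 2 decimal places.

0.94 mg/dL

Standard dose requires CrCl ≥ 90 mL/min.
Set (140 − 65) × 95.6 × 0.85 / (72 × SCr) = 90
SCr = (140 − 65) × 95.6 × 0.85 / (72 × 90) = 0.941 mg/dL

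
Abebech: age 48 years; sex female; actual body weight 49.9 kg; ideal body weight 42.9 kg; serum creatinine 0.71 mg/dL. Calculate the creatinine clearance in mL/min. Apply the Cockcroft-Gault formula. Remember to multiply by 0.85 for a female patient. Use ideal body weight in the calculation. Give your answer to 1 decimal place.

65.6 mL/min

CrCl = (140 − 48) × 42.9 / (72 × 0.71) × 0.85 = 3946.8 / 51.12 × 0.85 ≈ 65.6 mL/min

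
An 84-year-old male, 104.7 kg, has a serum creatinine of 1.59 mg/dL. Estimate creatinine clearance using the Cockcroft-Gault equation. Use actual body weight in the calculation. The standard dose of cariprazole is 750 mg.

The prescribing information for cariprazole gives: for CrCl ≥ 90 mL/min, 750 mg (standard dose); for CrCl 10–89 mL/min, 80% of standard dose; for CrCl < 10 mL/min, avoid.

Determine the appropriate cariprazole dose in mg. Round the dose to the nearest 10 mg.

600 mg

CrCl = (140 − 84) × 104.7 / (72 × 1.59) = 5863.2 / 114.48 ≈ 51.2 mL/min
CrCl ≈ 51 mL/min → bracket 10–89 mL/min.
80% of 750 mg = 600 mg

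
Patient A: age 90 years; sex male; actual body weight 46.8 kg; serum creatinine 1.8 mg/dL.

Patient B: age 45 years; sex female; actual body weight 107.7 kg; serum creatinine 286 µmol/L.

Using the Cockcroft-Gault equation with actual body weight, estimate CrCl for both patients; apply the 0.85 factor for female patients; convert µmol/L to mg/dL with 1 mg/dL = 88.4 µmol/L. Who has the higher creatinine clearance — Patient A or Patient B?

Patient B

Patient A: CrCl = (140 − 90) × 46.8 / (72 × 1.8) = 2340.0 / 129.60 ≈ 18.1 mL/min
Patient B: SCr = 286 / 88.4 = 3.235 mg/dL
Patient B: CrCl = (140 − 45) × 107.7 / (72 × 3.235) × 0.85 = 10231.5 / 232.92 × 0.85 ≈ 37.3 mL/min
18.1 vs 37.3 mL/min → Patient B is higher.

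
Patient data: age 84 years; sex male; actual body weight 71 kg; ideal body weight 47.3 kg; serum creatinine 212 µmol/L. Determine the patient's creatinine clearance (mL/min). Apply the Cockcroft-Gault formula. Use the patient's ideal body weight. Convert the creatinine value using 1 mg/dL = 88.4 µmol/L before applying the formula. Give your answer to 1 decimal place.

15.3 mL/min

SCr = 212 / 88.4 = 2.398 mg/dL
CrCl = (140 − 84) × 47.3 / (72 × 2.398) = 2648.8 / 172.66 ≈ 15.3 mL/min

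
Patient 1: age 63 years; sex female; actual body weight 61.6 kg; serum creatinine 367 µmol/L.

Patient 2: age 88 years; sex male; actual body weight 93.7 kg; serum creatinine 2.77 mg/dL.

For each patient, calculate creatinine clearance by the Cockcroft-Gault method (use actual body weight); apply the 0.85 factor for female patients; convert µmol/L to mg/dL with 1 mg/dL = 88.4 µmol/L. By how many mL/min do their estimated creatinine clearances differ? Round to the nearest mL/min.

Patient 1: SCr = 367 / 88.4 = 4.152 mg/dL
Patient 1: CrCl = (140 − 63) × 61.6 / (72 × 4.152) × 0.85 = 4743.2 / 298.94 × 0.85 ≈ 13.5 mL/min
Patient 2: CrCl = (140 − 88) × 93.7 / (72 × 2.77) = 4872.4 / 199.44 ≈ 24.4 mL/min
|13.5 − 24.4| = 10.9 mL/min

11 mL/min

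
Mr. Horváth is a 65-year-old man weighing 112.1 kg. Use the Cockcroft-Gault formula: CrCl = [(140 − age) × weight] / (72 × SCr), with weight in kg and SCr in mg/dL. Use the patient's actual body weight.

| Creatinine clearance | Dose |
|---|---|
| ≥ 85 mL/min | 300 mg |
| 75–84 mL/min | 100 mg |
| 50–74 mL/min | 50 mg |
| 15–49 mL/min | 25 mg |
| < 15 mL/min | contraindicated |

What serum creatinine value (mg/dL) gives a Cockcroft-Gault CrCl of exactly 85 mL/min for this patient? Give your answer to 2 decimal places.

1.37 mg/dL

Standard dose requires CrCl ≥ 85 mL/min.
Set (140 − 65) × 112.1 / (72 × SCr) = 85
SCr = (140 − 65) × 112.1 / (72 × 85) = 1.374 mg/dL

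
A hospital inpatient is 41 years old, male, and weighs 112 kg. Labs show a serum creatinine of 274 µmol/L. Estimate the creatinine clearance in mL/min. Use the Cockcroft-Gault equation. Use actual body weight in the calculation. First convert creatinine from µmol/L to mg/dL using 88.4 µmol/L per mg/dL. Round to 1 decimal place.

49.7 mL/min

SCr = 274 / 88.4 = 3.1 mg/dL
CrCl = (140 − 41) × 112 / (72 × 3.1) = 11088.0 / 223.20 ≈ 49.7 mL/min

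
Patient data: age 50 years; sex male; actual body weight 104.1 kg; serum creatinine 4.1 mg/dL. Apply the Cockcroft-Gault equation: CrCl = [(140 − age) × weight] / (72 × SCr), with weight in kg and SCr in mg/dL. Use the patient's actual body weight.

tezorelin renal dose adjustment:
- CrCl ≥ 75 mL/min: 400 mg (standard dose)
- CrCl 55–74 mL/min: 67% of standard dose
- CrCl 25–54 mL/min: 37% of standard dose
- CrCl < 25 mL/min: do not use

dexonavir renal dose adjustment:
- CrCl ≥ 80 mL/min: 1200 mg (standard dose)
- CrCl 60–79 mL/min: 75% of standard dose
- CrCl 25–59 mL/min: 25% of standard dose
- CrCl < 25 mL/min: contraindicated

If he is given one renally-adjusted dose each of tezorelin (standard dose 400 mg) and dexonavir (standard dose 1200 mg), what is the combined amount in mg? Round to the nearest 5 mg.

CrCl = (140 − 50) × 104.1 / (72 × 4.1) = 9369.0 / 295.20 ≈ 31.7 mL/min
CrCl ≈ 32 mL/min.
tezorelin: 25–54 mL/min → 37% of 400 mg = 148 mg.
dexonavir: 25–59 mL/min → 25% of 1200 mg = 300 mg.
Total = 148 + 300 = 448 mg.

450 mg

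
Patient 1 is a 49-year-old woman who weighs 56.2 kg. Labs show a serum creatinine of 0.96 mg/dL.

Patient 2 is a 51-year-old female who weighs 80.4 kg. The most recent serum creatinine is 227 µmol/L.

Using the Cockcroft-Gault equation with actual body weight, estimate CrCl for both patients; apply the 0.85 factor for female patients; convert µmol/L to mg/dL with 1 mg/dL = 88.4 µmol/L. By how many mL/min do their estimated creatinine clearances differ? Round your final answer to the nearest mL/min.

30 mL/min

Patient 1: CrCl = (140 − 49) × 56.2 / (72 × 0.96) × 0.85 = 5114.2 / 69.12 × 0.85 ≈ 62.9 mL/min
Patient 2: SCr = 227 / 88.4 = 2.568 mg/dL
Patient 2: CrCl = (140 − 51) × 80.4 / (72 × 2.568) × 0.85 = 7155.6 / 184.90 × 0.85 ≈ 32.9 mL/min
|62.9 − 32.9| = 30.0 mL/min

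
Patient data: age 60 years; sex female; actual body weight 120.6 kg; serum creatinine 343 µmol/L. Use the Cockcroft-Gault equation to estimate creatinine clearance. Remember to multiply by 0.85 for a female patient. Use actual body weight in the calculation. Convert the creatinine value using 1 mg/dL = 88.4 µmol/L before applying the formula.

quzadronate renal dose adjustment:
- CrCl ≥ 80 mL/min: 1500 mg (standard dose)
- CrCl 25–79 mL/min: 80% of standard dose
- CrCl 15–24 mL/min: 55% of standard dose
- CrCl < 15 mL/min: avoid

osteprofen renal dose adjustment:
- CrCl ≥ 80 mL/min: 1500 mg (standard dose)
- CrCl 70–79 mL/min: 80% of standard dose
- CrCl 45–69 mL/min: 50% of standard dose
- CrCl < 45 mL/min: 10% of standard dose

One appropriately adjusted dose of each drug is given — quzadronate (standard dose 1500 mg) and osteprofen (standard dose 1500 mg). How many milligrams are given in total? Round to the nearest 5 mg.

1350 mg

SCr = 343 / 88.4 = 3.88 mg/dL
CrCl = (140 − 60) × 120.6 / (72 × 3.88) × 0.85 = 9648.0 / 279.36 × 0.85 ≈ 29.4 mL/min
CrCl ≈ 29 mL/min.
quzadronate: 25–79 mL/min → 80% of 1500 mg = 1200 mg.
osteprofen: < 45 mL/min → 10% of 1500 mg = 150 mg.
Total = 1200 + 150 = 1350 mg.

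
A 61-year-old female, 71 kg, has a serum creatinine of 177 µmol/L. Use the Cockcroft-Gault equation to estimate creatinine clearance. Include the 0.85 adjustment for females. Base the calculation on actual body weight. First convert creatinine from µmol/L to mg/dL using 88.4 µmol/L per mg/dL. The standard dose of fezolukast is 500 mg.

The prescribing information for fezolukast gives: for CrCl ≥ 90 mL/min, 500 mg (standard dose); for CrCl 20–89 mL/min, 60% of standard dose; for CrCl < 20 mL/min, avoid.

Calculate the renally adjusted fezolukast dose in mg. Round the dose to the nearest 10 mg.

300 mg

SCr = 177 / 88.4 = 2.002 mg/dL
CrCl = (140 − 61) × 71 / (72 × 2.002) × 0.85 = 5609.0 / 144.14 × 0.85 ≈ 33.1 mL/min
CrCl ≈ 33 mL/min → bracket 20–89 mL/min.
60% of 500 mg = 300 mg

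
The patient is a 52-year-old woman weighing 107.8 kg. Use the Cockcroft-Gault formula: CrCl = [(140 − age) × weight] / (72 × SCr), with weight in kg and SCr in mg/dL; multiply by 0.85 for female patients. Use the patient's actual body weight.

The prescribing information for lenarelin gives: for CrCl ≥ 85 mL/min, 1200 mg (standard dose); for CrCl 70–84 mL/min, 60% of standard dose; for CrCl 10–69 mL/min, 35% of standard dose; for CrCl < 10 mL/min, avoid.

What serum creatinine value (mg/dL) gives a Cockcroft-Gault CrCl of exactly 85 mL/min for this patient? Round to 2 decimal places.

Standard dose requires CrCl ≥ 85 mL/min.
Set (140 − 52) × 107.8 × 0.85 / (72 × SCr) = 85
SCr = (140 − 52) × 107.8 × 0.85 / (72 × 85) = 1.318 mg/dL

1.32 mg/dL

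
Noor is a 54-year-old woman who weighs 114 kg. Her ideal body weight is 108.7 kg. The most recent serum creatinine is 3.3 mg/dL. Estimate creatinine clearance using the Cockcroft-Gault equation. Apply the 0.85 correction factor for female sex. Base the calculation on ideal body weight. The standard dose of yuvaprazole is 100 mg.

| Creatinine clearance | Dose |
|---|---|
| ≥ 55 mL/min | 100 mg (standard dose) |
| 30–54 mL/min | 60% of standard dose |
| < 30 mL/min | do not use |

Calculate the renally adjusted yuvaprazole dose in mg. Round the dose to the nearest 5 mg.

CrCl = (140 − 54) × 108.7 / (72 × 3.3) × 0.85 = 9348.2 / 237.60 × 0.85 ≈ 33.4 mL/min
CrCl ≈ 33 mL/min → bracket 30–54 mL/min.
60% of 100 mg = 60 mg

60 mg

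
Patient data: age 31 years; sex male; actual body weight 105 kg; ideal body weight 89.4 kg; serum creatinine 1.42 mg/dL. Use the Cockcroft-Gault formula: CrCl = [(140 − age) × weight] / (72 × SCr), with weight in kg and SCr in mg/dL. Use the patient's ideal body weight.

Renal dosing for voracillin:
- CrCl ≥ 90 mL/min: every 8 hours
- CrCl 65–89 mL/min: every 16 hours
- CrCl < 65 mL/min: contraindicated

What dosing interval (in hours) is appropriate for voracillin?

CrCl = (140 − 31) × 89.4 / (72 × 1.42) = 9744.6 / 102.24 ≈ 95.3 mL/min
CrCl ≈ 95 mL/min → bracket ≥ 90 mL/min → every 8 hours.

every 8 hours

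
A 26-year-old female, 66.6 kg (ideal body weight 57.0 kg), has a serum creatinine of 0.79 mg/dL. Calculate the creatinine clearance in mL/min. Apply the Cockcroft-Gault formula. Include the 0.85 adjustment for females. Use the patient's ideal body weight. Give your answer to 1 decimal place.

97.1 mL/min

CrCl = (140 − 26) × 57 / (72 × 0.79) × 0.85 = 6498.0 / 56.88 × 0.85 ≈ 97.1 mL/min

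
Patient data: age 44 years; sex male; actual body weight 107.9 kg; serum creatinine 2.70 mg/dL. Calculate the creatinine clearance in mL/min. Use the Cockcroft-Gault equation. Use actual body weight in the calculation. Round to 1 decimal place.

53.3 mL/min

CrCl = (140 − 44) × 107.9 / (72 × 2.7) = 10358.4 / 194.40 ≈ 53.3 mL/min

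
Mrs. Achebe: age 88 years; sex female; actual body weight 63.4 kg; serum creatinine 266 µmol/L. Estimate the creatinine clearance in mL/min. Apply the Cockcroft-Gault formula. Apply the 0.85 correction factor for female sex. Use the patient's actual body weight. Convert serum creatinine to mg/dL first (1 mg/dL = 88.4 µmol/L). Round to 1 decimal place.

SCr = 266 / 88.4 = 3.009 mg/dL
CrCl = (140 − 88) × 63.4 / (72 × 3.009) × 0.85 = 3296.8 / 216.65 × 0.85 ≈ 12.9 mL/min

12.9 mL/min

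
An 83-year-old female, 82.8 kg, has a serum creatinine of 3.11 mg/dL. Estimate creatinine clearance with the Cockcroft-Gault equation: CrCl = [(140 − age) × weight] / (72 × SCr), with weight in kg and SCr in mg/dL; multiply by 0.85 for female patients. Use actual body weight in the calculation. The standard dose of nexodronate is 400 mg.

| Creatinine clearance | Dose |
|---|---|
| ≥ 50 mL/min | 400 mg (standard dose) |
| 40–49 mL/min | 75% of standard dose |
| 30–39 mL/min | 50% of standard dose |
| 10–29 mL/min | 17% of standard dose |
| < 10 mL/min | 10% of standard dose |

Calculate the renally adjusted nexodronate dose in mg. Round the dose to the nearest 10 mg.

70 mg

CrCl = (140 − 83) × 82.8 / (72 × 3.11) × 0.85 = 4719.6 / 223.92 × 0.85 ≈ 17.9 mL/min
CrCl ≈ 18 mL/min → bracket 10–29 mL/min.
17% of 400 mg = 68 mg → 70 mg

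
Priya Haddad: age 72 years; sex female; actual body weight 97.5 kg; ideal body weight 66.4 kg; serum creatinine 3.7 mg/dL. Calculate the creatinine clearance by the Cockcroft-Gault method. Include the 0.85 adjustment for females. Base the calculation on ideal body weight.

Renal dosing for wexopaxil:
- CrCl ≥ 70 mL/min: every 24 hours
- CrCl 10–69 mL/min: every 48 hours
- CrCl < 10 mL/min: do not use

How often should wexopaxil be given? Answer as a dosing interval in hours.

every 48 hours

CrCl = (140 − 72) × 66.4 / (72 × 3.7) × 0.85 = 4515.2 / 266.40 × 0.85 ≈ 14.4 mL/min
CrCl ≈ 14 mL/min → bracket 10–69 mL/min → every 48 hours.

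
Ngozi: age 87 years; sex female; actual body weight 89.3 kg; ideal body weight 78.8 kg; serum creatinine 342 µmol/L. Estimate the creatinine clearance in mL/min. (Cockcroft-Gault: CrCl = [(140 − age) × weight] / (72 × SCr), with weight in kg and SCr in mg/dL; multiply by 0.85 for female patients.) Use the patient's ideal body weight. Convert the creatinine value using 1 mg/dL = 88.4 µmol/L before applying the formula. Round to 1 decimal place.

SCr = 342 / 88.4 = 3.869 mg/dL
CrCl = (140 − 87) × 78.8 / (72 × 3.869) × 0.85 = 4176.4 / 278.57 × 0.85 ≈ 12.7 mL/min

12.7 mL/min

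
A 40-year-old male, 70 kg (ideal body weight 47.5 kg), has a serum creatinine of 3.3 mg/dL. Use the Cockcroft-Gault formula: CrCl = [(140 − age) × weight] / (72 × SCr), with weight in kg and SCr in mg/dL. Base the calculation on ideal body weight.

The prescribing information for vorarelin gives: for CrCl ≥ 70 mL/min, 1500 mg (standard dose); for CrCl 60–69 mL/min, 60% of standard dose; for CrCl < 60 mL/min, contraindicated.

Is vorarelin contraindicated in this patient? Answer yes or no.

yes

CrCl = (140 − 40) × 47.5 / (72 × 3.3) = 4750.0 / 237.60 ≈ 20.0 mL/min
CrCl ≈ 20 mL/min, which is < 60 mL/min.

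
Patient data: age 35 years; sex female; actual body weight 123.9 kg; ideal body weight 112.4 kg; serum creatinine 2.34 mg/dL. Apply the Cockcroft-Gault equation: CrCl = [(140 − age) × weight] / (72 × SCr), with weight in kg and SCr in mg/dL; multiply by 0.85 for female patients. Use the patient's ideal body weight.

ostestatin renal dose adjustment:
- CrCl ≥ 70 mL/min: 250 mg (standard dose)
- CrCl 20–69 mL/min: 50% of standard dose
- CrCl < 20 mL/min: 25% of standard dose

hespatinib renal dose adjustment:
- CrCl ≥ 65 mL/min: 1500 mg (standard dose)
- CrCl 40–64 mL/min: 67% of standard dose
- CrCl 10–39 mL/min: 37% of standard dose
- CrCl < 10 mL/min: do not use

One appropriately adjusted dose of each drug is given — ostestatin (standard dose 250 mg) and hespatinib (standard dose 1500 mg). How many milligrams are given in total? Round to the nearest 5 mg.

1130 mg

CrCl = (140 − 35) × 112.4 / (72 × 2.34) × 0.85 = 11802.0 / 168.48 × 0.85 ≈ 59.5 mL/min
CrCl ≈ 60 mL/min.
ostestatin: 20–69 mL/min → 50% of 250 mg = 125 mg.
hespatinib: 40–64 mL/min → 67% of 1500 mg = 1005 mg.
Total = 125 + 1005 = 1130 mg.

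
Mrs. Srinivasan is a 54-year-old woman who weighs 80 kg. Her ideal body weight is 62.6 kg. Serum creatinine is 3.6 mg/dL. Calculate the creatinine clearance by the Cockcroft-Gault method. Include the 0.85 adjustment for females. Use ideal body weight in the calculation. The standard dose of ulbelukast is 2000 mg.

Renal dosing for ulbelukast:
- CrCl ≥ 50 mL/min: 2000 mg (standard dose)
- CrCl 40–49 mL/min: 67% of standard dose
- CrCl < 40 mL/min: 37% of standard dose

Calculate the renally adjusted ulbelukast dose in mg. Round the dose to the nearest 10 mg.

740 mg

CrCl = (140 − 54) × 62.6 / (72 × 3.6) × 0.85 = 5383.6 / 259.20 × 0.85 ≈ 17.7 mL/min
CrCl ≈ 18 mL/min → bracket < 40 mL/min.
37% of 2000 mg = 740 mg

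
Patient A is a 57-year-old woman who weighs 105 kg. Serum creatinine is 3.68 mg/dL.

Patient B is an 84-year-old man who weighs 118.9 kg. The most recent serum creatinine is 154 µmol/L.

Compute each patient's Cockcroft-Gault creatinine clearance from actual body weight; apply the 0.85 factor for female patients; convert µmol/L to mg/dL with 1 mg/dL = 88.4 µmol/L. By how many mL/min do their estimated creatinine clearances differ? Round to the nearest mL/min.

25 mL/min

Patient A: CrCl = (140 − 57) × 105 / (72 × 3.68) × 0.85 = 8715.0 / 264.96 × 0.85 ≈ 28.0 mL/min
Patient B: SCr = 154 / 88.4 = 1.742 mg/dL
Patient B: CrCl = (140 − 84) × 118.9 / (72 × 1.742) = 6658.4 / 125.42 ≈ 53.1 mL/min
|28.0 − 53.1| = 25.1 mL/min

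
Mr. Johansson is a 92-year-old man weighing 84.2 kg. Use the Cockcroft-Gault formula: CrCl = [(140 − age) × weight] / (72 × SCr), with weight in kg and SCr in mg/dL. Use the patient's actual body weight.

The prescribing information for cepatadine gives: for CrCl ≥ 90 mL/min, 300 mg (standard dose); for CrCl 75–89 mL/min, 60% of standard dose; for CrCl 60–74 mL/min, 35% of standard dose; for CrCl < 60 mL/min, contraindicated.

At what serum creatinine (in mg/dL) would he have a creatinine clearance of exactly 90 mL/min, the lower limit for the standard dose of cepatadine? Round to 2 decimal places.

Standard dose requires CrCl ≥ 90 mL/min.
Set (140 − 92) × 84.2 / (72 × SCr) = 90
SCr = (140 − 92) × 84.2 / (72 × 90) = 0.624 mg/dL

0.62 mg/dL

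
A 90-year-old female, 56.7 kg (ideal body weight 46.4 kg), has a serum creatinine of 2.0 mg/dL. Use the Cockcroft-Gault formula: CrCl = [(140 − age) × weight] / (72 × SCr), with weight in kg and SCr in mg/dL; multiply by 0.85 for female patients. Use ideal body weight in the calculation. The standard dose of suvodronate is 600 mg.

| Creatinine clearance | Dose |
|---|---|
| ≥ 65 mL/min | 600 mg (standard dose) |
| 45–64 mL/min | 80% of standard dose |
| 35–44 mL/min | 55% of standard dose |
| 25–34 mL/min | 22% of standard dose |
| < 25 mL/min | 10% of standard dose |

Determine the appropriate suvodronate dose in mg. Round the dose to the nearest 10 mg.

60 mg

CrCl = (140 − 90) × 46.4 / (72 × 2) × 0.85 = 2320.0 / 144.00 × 0.85 ≈ 13.7 mL/min
CrCl ≈ 14 mL/min → bracket < 25 mL/min.
10% of 600 mg = 60 mg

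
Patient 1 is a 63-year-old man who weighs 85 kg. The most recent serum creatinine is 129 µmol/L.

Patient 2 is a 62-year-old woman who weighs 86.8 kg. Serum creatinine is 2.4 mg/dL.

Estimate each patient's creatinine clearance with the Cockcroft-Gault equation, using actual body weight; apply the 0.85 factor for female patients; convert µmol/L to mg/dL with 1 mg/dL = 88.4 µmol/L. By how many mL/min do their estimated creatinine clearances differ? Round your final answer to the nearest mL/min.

Patient 1: SCr = 129 / 88.4 = 1.459 mg/dL
Patient 1: CrCl = (140 − 63) × 85 / (72 × 1.459) = 6545.0 / 105.05 ≈ 62.3 mL/min
Patient 2: CrCl = (140 − 62) × 86.8 / (72 × 2.4) × 0.85 = 6770.4 / 172.80 × 0.85 ≈ 33.3 mL/min
|62.3 − 33.3| = 29.0 mL/min

29 mL/min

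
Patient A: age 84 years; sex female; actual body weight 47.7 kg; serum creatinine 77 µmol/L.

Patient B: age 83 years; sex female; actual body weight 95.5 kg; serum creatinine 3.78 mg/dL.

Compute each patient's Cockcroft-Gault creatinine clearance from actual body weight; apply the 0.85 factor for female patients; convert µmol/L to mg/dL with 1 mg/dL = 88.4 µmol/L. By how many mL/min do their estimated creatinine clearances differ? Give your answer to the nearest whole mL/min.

Patient A: SCr = 77 / 88.4 = 0.871 mg/dL
Patient A: CrCl = (140 − 84) × 47.7 / (72 × 0.871) × 0.85 = 2671.2 / 62.71 × 0.85 ≈ 36.2 mL/min
Patient B: CrCl = (140 − 83) × 95.5 / (72 × 3.78) × 0.85 = 5443.5 / 272.16 × 0.85 ≈ 17.0 mL/min
|36.2 − 17.0| = 19.2 mL/min

19 mL/min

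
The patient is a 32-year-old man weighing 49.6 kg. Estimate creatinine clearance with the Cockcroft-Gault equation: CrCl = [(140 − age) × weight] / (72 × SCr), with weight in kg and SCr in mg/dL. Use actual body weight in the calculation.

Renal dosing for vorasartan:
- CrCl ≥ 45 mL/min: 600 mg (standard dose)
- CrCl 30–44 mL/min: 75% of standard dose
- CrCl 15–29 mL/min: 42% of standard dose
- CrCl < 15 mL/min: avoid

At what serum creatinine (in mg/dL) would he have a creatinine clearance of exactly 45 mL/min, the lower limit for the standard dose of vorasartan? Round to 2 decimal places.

Standard dose requires CrCl ≥ 45 mL/min.
Set (140 − 32) × 49.6 / (72 × SCr) = 45
SCr = (140 − 32) × 49.6 / (72 × 45) = 1.653 mg/dL

1.65 mg/dL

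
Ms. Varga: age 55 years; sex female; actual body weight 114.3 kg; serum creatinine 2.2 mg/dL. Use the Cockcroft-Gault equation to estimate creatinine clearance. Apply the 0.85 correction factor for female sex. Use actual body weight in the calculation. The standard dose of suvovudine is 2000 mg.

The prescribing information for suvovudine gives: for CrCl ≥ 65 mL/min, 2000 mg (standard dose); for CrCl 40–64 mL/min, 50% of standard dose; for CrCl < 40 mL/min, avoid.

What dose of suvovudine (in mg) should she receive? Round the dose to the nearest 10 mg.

1000 mg

CrCl = (140 − 55) × 114.3 / (72 × 2.2) × 0.85 = 9715.5 / 158.40 × 0.85 ≈ 52.1 mL/min
CrCl ≈ 52 mL/min → bracket 40–64 mL/min.
50% of 2000 mg = 1000 mg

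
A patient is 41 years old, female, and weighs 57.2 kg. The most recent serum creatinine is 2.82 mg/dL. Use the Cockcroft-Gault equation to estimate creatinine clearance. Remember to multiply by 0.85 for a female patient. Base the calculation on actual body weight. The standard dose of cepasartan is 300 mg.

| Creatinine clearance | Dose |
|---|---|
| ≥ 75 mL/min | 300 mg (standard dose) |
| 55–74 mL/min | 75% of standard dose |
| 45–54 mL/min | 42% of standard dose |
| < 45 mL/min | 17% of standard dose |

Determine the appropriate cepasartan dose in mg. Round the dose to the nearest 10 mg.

CrCl = (140 − 41) × 57.2 / (72 × 2.82) × 0.85 = 5662.8 / 203.04 × 0.85 ≈ 23.7 mL/min
CrCl ≈ 24 mL/min → bracket < 45 mL/min.
17% of 300 mg = 51 mg → 50 mg

50 mg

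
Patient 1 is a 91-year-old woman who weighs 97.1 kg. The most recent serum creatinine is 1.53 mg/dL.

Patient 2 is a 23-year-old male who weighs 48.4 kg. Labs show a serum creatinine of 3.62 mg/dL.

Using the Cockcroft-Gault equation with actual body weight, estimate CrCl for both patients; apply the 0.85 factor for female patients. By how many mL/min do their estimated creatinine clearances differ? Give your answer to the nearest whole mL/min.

Patient 1: CrCl = (140 − 91) × 97.1 / (72 × 1.53) × 0.85 = 4757.9 / 110.16 × 0.85 ≈ 36.7 mL/min
Patient 2: CrCl = (140 − 23) × 48.4 / (72 × 3.62) = 5662.8 / 260.64 ≈ 21.7 mL/min
|36.7 − 21.7| = 15.0 mL/min

15 mL/min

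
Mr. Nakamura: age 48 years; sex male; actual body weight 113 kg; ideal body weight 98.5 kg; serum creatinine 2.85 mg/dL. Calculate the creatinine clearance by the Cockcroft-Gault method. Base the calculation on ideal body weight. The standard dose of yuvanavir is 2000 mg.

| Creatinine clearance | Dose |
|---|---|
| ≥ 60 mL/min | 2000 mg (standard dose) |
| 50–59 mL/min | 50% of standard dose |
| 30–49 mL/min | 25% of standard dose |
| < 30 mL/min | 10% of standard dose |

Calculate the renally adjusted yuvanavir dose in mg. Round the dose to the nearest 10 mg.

CrCl = (140 − 48) × 98.5 / (72 × 2.85) = 9062.0 / 205.20 ≈ 44.2 mL/min
CrCl ≈ 44 mL/min → bracket 30–49 mL/min.
25% of 2000 mg = 500 mg

500 mg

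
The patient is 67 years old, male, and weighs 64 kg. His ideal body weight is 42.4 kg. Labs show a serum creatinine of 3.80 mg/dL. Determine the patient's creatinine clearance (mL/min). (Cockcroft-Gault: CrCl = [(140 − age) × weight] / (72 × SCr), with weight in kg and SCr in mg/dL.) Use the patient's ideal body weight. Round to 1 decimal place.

11.3 mL/min

CrCl = (140 − 67) × 42.4 / (72 × 3.8) = 3095.2 / 273.60 ≈ 11.3 mL/min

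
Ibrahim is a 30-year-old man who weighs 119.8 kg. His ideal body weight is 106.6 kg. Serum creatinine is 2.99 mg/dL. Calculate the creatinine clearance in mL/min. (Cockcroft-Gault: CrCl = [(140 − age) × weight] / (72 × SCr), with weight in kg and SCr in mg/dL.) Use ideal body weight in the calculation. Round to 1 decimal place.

54.5 mL/min

CrCl = (140 − 30) × 106.6 / (72 × 2.99) = 11726.0 / 215.28 ≈ 54.5 mL/min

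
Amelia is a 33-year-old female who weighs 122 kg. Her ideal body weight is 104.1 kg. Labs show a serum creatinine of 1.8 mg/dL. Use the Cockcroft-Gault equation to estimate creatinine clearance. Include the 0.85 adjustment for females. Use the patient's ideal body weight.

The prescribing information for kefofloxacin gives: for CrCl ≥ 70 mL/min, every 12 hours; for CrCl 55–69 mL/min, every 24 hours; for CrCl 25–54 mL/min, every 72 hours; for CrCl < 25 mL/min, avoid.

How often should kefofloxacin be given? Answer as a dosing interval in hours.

CrCl = (140 − 33) × 104.1 / (72 × 1.8) × 0.85 = 11138.7 / 129.60 × 0.85 ≈ 73.1 mL/min
CrCl ≈ 73 mL/min → bracket ≥ 70 mL/min → every 12 hours.

every 12 hours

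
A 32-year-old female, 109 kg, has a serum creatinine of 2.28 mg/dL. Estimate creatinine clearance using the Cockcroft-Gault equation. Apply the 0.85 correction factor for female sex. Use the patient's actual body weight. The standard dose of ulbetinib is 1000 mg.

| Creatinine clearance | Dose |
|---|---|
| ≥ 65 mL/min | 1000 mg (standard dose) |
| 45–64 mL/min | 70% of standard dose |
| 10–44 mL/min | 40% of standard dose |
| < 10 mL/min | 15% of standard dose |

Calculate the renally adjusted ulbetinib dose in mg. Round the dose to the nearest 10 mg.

CrCl = (140 − 32) × 109 / (72 × 2.28) × 0.85 = 11772.0 / 164.16 × 0.85 ≈ 61.0 mL/min
CrCl ≈ 61 mL/min → bracket 45–64 mL/min.
70% of 1000 mg = 700 mg

700 mg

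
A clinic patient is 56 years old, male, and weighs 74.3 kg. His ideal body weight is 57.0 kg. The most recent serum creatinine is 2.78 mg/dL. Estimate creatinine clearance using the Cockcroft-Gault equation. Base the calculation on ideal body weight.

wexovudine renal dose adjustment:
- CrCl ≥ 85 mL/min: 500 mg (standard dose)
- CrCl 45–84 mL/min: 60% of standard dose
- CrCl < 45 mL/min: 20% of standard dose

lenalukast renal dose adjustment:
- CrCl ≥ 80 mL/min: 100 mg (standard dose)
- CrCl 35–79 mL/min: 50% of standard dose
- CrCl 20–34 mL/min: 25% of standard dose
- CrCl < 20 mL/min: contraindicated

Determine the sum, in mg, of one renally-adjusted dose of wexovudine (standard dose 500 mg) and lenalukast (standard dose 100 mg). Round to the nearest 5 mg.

125 mg

CrCl = (140 − 56) × 57 / (72 × 2.78) = 4788.0 / 200.16 ≈ 23.9 mL/min
CrCl ≈ 24 mL/min.
wexovudine: < 45 mL/min → 20% of 500 mg = 100 mg.
lenalukast: 20–34 mL/min → 25% of 100 mg = 25 mg.
Total = 100 + 25 = 125 mg.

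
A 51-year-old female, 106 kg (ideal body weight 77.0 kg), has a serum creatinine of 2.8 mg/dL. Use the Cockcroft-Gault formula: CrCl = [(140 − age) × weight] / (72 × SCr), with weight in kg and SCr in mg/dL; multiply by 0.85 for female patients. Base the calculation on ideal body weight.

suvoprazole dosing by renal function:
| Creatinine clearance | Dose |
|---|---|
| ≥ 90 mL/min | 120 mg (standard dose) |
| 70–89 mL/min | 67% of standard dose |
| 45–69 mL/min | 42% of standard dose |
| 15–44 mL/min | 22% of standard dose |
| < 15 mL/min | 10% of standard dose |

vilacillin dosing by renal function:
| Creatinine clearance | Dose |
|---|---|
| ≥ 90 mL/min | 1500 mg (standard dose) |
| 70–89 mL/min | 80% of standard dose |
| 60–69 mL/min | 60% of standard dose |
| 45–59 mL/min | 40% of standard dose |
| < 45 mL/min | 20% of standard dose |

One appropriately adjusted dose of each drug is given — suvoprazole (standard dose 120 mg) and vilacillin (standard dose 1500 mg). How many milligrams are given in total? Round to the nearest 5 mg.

CrCl = (140 − 51) × 77 / (72 × 2.8) × 0.85 = 6853.0 / 201.60 × 0.85 ≈ 28.9 mL/min
CrCl ≈ 29 mL/min.
suvoprazole: 15–44 mL/min → 22% of 120 mg = 26.4 mg.
vilacillin: < 45 mL/min → 20% of 1500 mg = 300 mg.
Total = 26.4 + 300 = 326.4 mg.

325 mg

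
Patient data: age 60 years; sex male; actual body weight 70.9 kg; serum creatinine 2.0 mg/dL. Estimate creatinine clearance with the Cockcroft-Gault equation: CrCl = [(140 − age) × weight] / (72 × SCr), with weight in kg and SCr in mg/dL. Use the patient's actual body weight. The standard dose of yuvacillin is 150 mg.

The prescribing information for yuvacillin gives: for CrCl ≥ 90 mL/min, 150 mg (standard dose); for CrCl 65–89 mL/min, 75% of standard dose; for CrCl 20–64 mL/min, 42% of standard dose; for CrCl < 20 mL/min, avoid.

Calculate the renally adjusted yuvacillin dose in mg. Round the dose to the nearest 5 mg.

CrCl = (140 − 60) × 70.9 / (72 × 2) = 5672.0 / 144.00 ≈ 39.4 mL/min
CrCl ≈ 39 mL/min → bracket 20–64 mL/min.
42% of 150 mg = 63 mg → 65 mg

65 mg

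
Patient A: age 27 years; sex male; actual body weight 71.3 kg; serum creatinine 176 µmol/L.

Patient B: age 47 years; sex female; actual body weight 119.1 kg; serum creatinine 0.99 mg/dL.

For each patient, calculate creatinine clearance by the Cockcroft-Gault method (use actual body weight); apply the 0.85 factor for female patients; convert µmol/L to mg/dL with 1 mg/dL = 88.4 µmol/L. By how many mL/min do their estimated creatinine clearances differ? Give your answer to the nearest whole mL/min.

Patient A: SCr = 176 / 88.4 = 1.991 mg/dL
Patient A: CrCl = (140 − 27) × 71.3 / (72 × 1.991) = 8056.9 / 143.35 ≈ 56.2 mL/min
Patient B: CrCl = (140 − 47) × 119.1 / (72 × 0.99) × 0.85 = 11076.3 / 71.28 × 0.85 ≈ 132.1 mL/min
|56.2 − 132.1| = 75.9 mL/min

76 mL/min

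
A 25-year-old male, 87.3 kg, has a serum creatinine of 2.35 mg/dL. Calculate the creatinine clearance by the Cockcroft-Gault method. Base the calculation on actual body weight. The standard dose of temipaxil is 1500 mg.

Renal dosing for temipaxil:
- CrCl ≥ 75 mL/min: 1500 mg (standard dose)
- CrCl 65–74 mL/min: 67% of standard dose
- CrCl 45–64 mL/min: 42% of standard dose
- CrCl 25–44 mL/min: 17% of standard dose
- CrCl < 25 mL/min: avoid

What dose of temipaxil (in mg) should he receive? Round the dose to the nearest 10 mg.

CrCl = (140 − 25) × 87.3 / (72 × 2.35) = 10039.5 / 169.20 ≈ 59.3 mL/min
CrCl ≈ 59 mL/min → bracket 45–64 mL/min.
42% of 1500 mg = 630 mg

630 mg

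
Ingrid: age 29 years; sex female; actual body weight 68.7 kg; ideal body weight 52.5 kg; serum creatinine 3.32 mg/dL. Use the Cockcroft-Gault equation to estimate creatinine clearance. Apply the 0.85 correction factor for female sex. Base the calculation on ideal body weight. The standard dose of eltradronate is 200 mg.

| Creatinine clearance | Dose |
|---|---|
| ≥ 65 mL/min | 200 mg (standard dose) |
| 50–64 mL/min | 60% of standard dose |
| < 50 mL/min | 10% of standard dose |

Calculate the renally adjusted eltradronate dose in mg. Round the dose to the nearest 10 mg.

CrCl = (140 − 29) × 52.5 / (72 × 3.32) × 0.85 = 5827.5 / 239.04 × 0.85 ≈ 20.7 mL/min
CrCl ≈ 21 mL/min → bracket < 50 mL/min.
10% of 200 mg = 20 mg

20 mg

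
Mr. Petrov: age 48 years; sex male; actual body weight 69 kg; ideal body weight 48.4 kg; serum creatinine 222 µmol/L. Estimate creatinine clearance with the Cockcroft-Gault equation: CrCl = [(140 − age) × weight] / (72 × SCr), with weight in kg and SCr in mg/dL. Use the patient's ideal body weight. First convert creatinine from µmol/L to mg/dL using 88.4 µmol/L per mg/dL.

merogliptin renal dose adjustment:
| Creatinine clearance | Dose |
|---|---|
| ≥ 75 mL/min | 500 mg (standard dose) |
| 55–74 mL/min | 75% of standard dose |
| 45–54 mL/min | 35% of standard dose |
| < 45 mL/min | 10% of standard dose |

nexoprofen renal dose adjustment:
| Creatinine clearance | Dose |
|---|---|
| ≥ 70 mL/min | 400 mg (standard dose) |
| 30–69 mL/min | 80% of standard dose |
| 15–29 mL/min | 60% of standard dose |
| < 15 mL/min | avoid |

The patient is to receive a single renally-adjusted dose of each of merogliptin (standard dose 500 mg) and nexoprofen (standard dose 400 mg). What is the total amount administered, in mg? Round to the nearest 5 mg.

290 mg

SCr = 222 / 88.4 = 2.511 mg/dL
CrCl = (140 − 48) × 48.4 / (72 × 2.511) = 4452.8 / 180.79 ≈ 24.6 mL/min
CrCl ≈ 25 mL/min.
merogliptin: < 45 mL/min → 10% of 500 mg = 50 mg.
nexoprofen: 15–29 mL/min → 60% of 400 mg = 240 mg.
Total = 50 + 240 = 290 mg.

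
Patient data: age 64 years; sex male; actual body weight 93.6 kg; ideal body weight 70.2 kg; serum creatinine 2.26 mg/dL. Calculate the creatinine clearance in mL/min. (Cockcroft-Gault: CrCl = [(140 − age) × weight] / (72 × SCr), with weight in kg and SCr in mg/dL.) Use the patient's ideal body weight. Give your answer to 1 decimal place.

32.8 mL/min

CrCl = (140 − 64) × 70.2 / (72 × 2.26) = 5335.2 / 162.72 ≈ 32.8 mL/min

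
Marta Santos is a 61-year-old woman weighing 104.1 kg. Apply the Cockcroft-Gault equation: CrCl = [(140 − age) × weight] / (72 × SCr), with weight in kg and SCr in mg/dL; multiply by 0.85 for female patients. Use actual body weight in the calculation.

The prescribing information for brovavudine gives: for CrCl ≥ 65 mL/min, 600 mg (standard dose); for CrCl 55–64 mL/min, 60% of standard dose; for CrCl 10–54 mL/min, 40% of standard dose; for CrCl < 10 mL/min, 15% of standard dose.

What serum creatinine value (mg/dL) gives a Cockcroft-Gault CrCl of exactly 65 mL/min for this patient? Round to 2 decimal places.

Standard dose requires CrCl ≥ 65 mL/min.
Set (140 − 61) × 104.1 × 0.85 / (72 × SCr) = 65
SCr = (140 − 61) × 104.1 × 0.85 / (72 × 65) = 1.494 mg/dL

1.49 mg/dL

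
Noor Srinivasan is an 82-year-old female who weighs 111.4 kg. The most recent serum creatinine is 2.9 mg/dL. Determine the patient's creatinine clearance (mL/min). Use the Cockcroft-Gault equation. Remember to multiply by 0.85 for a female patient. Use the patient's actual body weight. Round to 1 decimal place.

26.3 mL/min

CrCl = (140 − 82) × 111.4 / (72 × 2.9) × 0.85 = 6461.2 / 208.80 × 0.85 ≈ 26.3 mL/min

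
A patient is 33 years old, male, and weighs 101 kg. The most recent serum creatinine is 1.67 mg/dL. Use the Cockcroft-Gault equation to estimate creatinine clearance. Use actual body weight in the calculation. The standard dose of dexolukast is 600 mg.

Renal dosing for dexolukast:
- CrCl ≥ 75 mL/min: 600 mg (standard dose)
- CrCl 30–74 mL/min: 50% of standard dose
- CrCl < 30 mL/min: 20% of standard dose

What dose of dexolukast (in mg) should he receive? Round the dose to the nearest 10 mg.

600 mg

CrCl = (140 − 33) × 101 / (72 × 1.67) = 10807.0 / 120.24 ≈ 89.9 mL/min
CrCl ≈ 90 mL/min → bracket ≥ 75 mL/min.
100% of 600 mg = 600 mg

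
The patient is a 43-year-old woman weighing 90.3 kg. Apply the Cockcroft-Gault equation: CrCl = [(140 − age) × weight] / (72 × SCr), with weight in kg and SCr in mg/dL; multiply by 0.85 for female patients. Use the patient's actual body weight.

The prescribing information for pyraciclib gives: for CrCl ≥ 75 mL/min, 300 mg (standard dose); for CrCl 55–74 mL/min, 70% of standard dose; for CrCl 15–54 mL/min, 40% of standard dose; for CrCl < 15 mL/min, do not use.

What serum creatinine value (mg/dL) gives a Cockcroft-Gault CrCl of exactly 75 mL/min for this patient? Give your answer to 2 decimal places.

Standard dose requires CrCl ≥ 75 mL/min.
Set (140 − 43) × 90.3 × 0.85 / (72 × SCr) = 75
SCr = (140 − 43) × 90.3 × 0.85 / (72 × 75) = 1.379 mg/dL

1.38 mg/dL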